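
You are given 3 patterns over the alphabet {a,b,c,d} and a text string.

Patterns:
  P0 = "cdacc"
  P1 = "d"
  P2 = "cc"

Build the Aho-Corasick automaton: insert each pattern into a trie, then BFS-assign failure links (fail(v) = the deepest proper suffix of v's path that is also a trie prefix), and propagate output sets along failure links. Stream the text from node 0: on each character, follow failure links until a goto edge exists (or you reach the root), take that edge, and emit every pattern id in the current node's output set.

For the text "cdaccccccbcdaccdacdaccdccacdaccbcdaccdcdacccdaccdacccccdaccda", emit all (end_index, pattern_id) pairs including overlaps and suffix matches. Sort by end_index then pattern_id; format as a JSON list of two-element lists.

Construct AC machine:
Trie nodes:
  0='ε' goto c→1 d→6
  1='c' goto c→7 d→2
  2='cd' goto a→3
  3='cda' goto c→4
  4='cdac' goto c→5
  5='cdacc' goto ·  ←P0
  6='d' goto ·  ←P1
  7='cc' goto ·  ←P2

Failure links (BFS by depth):
  n1('c'): parent n0 fail=0; on 'c' 0 → fail=0;  out ∅∪∅=∅
  n6('d'): parent n0 fail=0; on 'd' 0 → fail=0;  out {1}∪∅={1}
  n2('cd'): parent n1 fail=0; on 'd' 0 → fail=6;  out ∅∪{1}={1}
  n7('cc'): parent n1 fail=0; on 'c' 0 → fail=1;  out {2}∪∅={2}
  n3('cda'): parent n2 fail=6; on 'a' 6→0 → fail=0;  out ∅∪∅=∅
  n4('cdac'): parent n3 fail=0; on 'c' 0 → fail=1;  out ∅∪∅=∅
  n5('cdacc'): parent n4 fail=1; on 'c' 1 → fail=7;  out {0}∪{2}={0,2}

Text stream:
i=0 'c': node 0→1
i=1 'd': node 1→2  emit P1@[1:1]
i=2 'a': node 2→3
i=3 'c': node 3→4
i=4 'c': node 4→5  emit P0@[0:4],P2@[3:4]
i=5 'c': node 5→7 (via fail)  emit P2@[4:5]
i=6 'c': node 7→7 (via fail)  emit P2@[5:6]
i=7 'c': node 7→7 (via fail)  emit P2@[6:7]
i=8 'c': node 7→7 (via fail)  emit P2@[7:8]
i=9 'b': node 7→0 (via fail)
i=10 'c': node 0→1
i=11 'd': node 1→2  emit P1@[11:11]
i=12 'a': node 2→3
i=13 'c': node 3→4
i=14 'c': node 4→5  emit P0@[10:14],P2@[13:14]
i=15 'd': node 5→2 (via fail)  emit P1@[15:15]
i=16 'a': node 2→3
i=17 'c': node 3→4
i=18 'd': node 4→2 (via fail)  emit P1@[18:18]
i=19 'a': node 2→3
i=20 'c': node 3→4
i=21 'c': node 4→5  emit P0@[17:21],P2@[20:21]
i=22 'd': node 5→2 (via fail)  emit P1@[22:22]
i=23 'c': node 2→1 (via fail)
i=24 'c': node 1→7  emit P2@[23:24]
i=25 'a': node 7→0 (via fail)
i=26 'c': node 0→1
i=27 'd': node 1→2  emit P1@[27:27]
i=28 'a': node 2→3
i=29 'c': node 3→4
i=30 'c': node 4→5  emit P0@[26:30],P2@[29:30]
i=31 'b': node 5→0 (via fail)
i=32 'c': node 0→1
i=33 'd': node 1→2  emit P1@[33:33]
i=34 'a': node 2→3
i=35 'c': node 3→4
i=36 'c': node 4→5  emit P0@[32:36],P2@[35:36]
i=37 'd': node 5→2 (via fail)  emit P1@[37:37]
i=38 'c': node 2→1 (via fail)
i=39 'd': node 1→2  emit P1@[39:39]
i=40 'a': node 2→3
i=41 'c': node 3→4
i=42 'c': node 4→5  emit P0@[38:42],P2@[41:42]
i=43 'c': node 5→7 (via fail)  emit P2@[42:43]
i=44 'd': node 7→2 (via fail)  emit P1@[44:44]
i=45 'a': node 2→3
i=46 'c': node 3→4
i=47 'c': node 4→5  emit P0@[43:47],P2@[46:47]
i=48 'd': node 5→2 (via fail)  emit P1@[48:48]
i=49 'a': node 2→3
i=50 'c': node 3→4
i=51 'c': node 4→5  emit P0@[47:51],P2@[50:51]
i=52 'c': node 5→7 (via fail)  emit P2@[51:52]
i=53 'c': node 7→7 (via fail)  emit P2@[52:53]
i=54 'c': node 7→7 (via fail)  emit P2@[53:54]
i=55 'd': node 7→2 (via fail)  emit P1@[55:55]
i=56 'a': node 2→3
i=57 'c': node 3→4
i=58 'c': node 4→5  emit P0@[54:58],P2@[57:58]
i=59 'd': node 5→2 (via fail)  emit P1@[59:59]
i=60 'a': node 2→3

All matches (sorted): [[1,1],[4,0],[4,2],[5,2],[6,2],[7,2],[8,2],[11,1],[14,0],[14,2],[15,1],[18,1],[21,0],[21,2],[22,1],[24,2],[27,1],[30,0],[30,2],[33,1],[36,0],[36,2],[37,1],[39,1],[42,0],[42,2],[43,2],[44,1],[47,0],[47,2],[48,1],[51,0],[51,2],[52,2],[53,2],[54,2],[55,1],[58,0],[58,2],[59,1]]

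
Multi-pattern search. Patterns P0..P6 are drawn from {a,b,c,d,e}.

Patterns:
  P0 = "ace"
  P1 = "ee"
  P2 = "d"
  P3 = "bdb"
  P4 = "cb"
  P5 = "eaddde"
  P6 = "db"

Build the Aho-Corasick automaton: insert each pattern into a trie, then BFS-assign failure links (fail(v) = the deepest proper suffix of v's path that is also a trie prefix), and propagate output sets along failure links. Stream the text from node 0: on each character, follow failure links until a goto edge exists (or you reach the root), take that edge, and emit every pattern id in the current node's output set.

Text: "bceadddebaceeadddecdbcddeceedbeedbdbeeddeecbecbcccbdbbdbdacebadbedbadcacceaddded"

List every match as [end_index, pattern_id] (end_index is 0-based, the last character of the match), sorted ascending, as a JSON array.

Build:
Trie (insert patterns):
  n0 'ε': a→1 b→7 c→10 d→6 e→4
  n1 'a': c→2
  n2 'ac': e→3
  n3 'ace': ·  [P0 ends]
  n4 'e': a→12 e→5
  n5 'ee': ·  [P1 ends]
  n6 'd': b→17  [P2 ends]
  n7 'b': d→8
  n8 'bd': b→9
  n9 'bdb': ·  [P3 ends]
  n10 'c': b→11
  n11 'cb': ·  [P4 ends]
  n12 'ea': d→13
  n13 'ead': d→14
  n14 'eadd': d→15
  n15 'eaddd': e→16
  n16 'eaddde': ·  [P5 ends]
  n17 'db': ·  [P6 ends]

BFS fail/out derivation:
  fail(1) 'a': from fail(0)=0 chase 'a': 0 ⇒ 0;  out=∅∪out(0)=∅
  fail(4) 'e': from fail(0)=0 chase 'e': 0 ⇒ 0;  out=∅∪out(0)=∅
  fail(6) 'd': from fail(0)=0 chase 'd': 0 ⇒ 0;  out={2}∪out(0)={2}
  fail(7) 'b': from fail(0)=0 chase 'b': 0 ⇒ 0;  out=∅∪out(0)=∅
  fail(10) 'c': from fail(0)=0 chase 'c': 0 ⇒ 0;  out=∅∪out(0)=∅
  fail(2) 'ac': from fail(1)=0 chase 'c': 0 ⇒ 10;  out=∅∪out(10)=∅
  fail(5) 'ee': from fail(4)=0 chase 'e': 0 ⇒ 4;  out={1}∪out(4)={1}
  fail(8) 'bd': from fail(7)=0 chase 'd': 0 ⇒ 6;  out=∅∪out(6)={2}
  fail(11) 'cb': from fail(10)=0 chase 'b': 0 ⇒ 7;  out={4}∪out(7)={4}
  fail(12) 'ea': from fail(4)=0 chase 'a': 0 ⇒ 1;  out=∅∪out(1)=∅
  fail(17) 'db': from fail(6)=0 chase 'b': 0 ⇒ 7;  out={6}∪out(7)={6}
  fail(3) 'ace': from fail(2)=10 chase 'e': 10→0 ⇒ 4;  out={0}∪out(4)={0}
  fail(9) 'bdb': from fail(8)=6 chase 'b': 6 ⇒ 17;  out={3}∪out(17)={3,6}
  fail(13) 'ead': from fail(12)=1 chase 'd': 1→0 ⇒ 6;  out=∅∪out(6)={2}
  fail(14) 'eadd': from fail(13)=6 chase 'd': 6→0 ⇒ 6;  out=∅∪out(6)={2}
  fail(15) 'eaddd': from fail(14)=6 chase 'd': 6→0 ⇒ 6;  out=∅∪out(6)={2}
  fail(16) 'eaddde': from fail(15)=6 chase 'e': 6→0 ⇒ 4;  out={5}∪out(4)={5}

Scan:
pos 0 'b': at 7
pos 1 'c': at 10 ·f
pos 2 'e': at 4 ·f
pos 3 'a': at 12
pos 4 'd': at 13  emit P2@[4:4]
pos 5 'd': at 14  emit P2@[5:5]
pos 6 'd': at 15  emit P2@[6:6]
pos 7 'e': at 16  emit P5@[2:7]
pos 8 'b': at 7 ·f
pos 9 'a': at 1 ·f
pos 10 'c': at 2
pos 11 'e': at 3  emit P0@[9:11]
pos 12 'e': at 5 ·f  emit P1@[11:12]
pos 13 'a': at 12 ·f
pos 14 'd': at 13  emit P2@[14:14]
pos 15 'd': at 14  emit P2@[15:15]
pos 16 'd': at 15  emit P2@[16:16]
pos 17 'e': at 16  emit P5@[12:17]
pos 18 'c': at 10 ·f
pos 19 'd': at 6 ·f  emit P2@[19:19]
pos 20 'b': at 17  emit P6@[19:20]
pos 21 'c': at 10 ·f
pos 22 'd': at 6 ·f  emit P2@[22:22]
pos 23 'd': at 6 ·f  emit P2@[23:23]
pos 24 'e': at 4 ·f
pos 25 'c': at 10 ·f
pos 26 'e': at 4 ·f
pos 27 'e': at 5  emit P1@[26:27]
pos 28 'd': at 6 ·f  emit P2@[28:28]
pos 29 'b': at 17  emit P6@[28:29]
pos 30 'e': at 4 ·f
pos 31 'e': at 5  emit P1@[30:31]
pos 32 'd': at 6 ·f  emit P2@[32:32]
pos 33 'b': at 17  emit P6@[32:33]
pos 34 'd': at 8 ·f  emit P2@[34:34]
pos 35 'b': at 9  emit P3@[33:35],P6@[34:35]
pos 36 'e': at 4 ·f
pos 37 'e': at 5  emit P1@[36:37]
pos 38 'd': at 6 ·f  emit P2@[38:38]
pos 39 'd': at 6 ·f  emit P2@[39:39]
pos 40 'e': at 4 ·f
pos 41 'e': at 5  emit P1@[40:41]
pos 42 'c': at 10 ·f
pos 43 'b': at 11  emit P4@[42:43]
pos 44 'e': at 4 ·f
pos 45 'c': at 10 ·f
pos 46 'b': at 11  emit P4@[45:46]
pos 47 'c': at 10 ·f
pos 48 'c': at 10 ·f
pos 49 'c': at 10 ·f
pos 50 'b': at 11  emit P4@[49:50]
pos 51 'd': at 8 ·f  emit P2@[51:51]
pos 52 'b': at 9  emit P3@[50:52],P6@[51:52]
pos 53 'b': at 7 ·f
pos 54 'd': at 8  emit P2@[54:54]
pos 55 'b': at 9  emit P3@[53:55],P6@[54:55]
pos 56 'd': at 8 ·f  emit P2@[56:56]
pos 57 'a': at 1 ·f
pos 58 'c': at 2
pos 59 'e': at 3  emit P0@[57:59]
pos 60 'b': at 7 ·f
pos 61 'a': at 1 ·f
pos 62 'd': at 6 ·f  emit P2@[62:62]
pos 63 'b': at 17  emit P6@[62:63]
pos 64 'e': at 4 ·f
pos 65 'd': at 6 ·f  emit P2@[65:65]
pos 66 'b': at 17  emit P6@[65:66]
pos 67 'a': at 1 ·f
pos 68 'd': at 6 ·f  emit P2@[68:68]
pos 69 'c': at 10 ·f
pos 70 'a': at 1 ·f
pos 71 'c': at 2
pos 72 'c': at 10 ·f
pos 73 'e': at 4 ·f
pos 74 'a': at 12
pos 75 'd': at 13  emit P2@[75:75]
pos 76 'd': at 14  emit P2@[76:76]
pos 77 'd': at 15  emit P2@[77:77]
pos 78 'e': at 16  emit P5@[73:78]
pos 79 'd': at 6 ·f  emit P2@[79:79]

Result: [[4,2],[5,2],[6,2],[7,5],[11,0],[12,1],[14,2],[15,2],[16,2],[17,5],[19,2],[20,6],[22,2],[23,2],[27,1],[28,2],[29,6],[31,1],[32,2],[33,6],[34,2],[35,3],[35,6],[37,1],[38,2],[39,2],[41,1],[43,4],[46,4],[50,4],[51,2],[52,3],[52,6],[54,2],[55,3],[55,6],[56,2],[59,0],[62,2],[63,6],[65,2],[66,6],[68,2],[75,2],[76,2],[77,2],[78,5],[79,2]]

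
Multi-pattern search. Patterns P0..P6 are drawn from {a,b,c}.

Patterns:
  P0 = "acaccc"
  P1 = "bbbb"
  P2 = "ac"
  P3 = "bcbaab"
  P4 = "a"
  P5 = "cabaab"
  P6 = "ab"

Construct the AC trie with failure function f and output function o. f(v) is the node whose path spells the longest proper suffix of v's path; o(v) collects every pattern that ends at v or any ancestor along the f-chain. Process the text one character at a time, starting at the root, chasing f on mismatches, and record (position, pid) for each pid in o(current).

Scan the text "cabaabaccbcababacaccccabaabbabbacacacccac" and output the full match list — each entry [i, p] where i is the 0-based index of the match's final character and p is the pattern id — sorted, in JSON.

Build automaton:
Trie nodes:
  n0 'ε': a→1 b→7 c→16
  n1 'a': b→22 c→2  ←P4
  n2 'ac': a→3  ←P2
  n3 'aca': c→4
  n4 'acac': c→5
  n5 'acacc': c→6
  n6 'acaccc': ·  ←P0
  n7 'b': b→8 c→11
  n8 'bb': b→9
  n9 'bbb': b→10
  n10 'bbbb': ·  ←P1
  n11 'bc': b→12
  n12 'bcb': a→13
  n13 'bcba': a→14
  n14 'bcbaa': b→15
  n15 'bcbaab': ·  ←P3
  n16 'c': a→17
  n17 'ca': b→18
  n18 'cab': a→19
  n19 'caba': a→20
  n20 'cabaa': b→21
  n21 'cabaab': ·  ←P5
  n22 'ab': ·  ←P6

Failure links (BFS by depth):
  fail(1) 'a': from fail(0)=0 chase 'a': 0 ⇒ 0;  out={4}∪out(0)={4}
  fail(7) 'b': from fail(0)=0 chase 'b': 0 ⇒ 0;  out=∅∪out(0)=∅
  fail(16) 'c': from fail(0)=0 chase 'c': 0 ⇒ 0;  out=∅∪out(0)=∅
  fail(2) 'ac': from fail(1)=0 chase 'c': 0 ⇒ 16;  out={2}∪out(16)={2}
  fail(8) 'bb': from fail(7)=0 chase 'b': 0 ⇒ 7;  out=∅∪out(7)=∅
  fail(11) 'bc': from fail(7)=0 chase 'c': 0 ⇒ 16;  out=∅∪out(16)=∅
  fail(17) 'ca': from fail(16)=0 chase 'a': 0 ⇒ 1;  out=∅∪out(1)={4}
  fail(22) 'ab': from fail(1)=0 chase 'b': 0 ⇒ 7;  out={6}∪out(7)={6}
  fail(3) 'aca': from fail(2)=16 chase 'a': 16 ⇒ 17;  out=∅∪out(17)={4}
  fail(9) 'bbb': from fail(8)=7 chase 'b': 7 ⇒ 8;  out=∅∪out(8)=∅
  fail(12) 'bcb': from fail(11)=16 chase 'b': 16→0 ⇒ 7;  out=∅∪out(7)=∅
  fail(18) 'cab': from fail(17)=1 chase 'b': 1 ⇒ 22;  out=∅∪out(22)={6}
  fail(4) 'acac': from fail(3)=17 chase 'c': 17→1 ⇒ 2;  out=∅∪out(2)={2}
  fail(10) 'bbbb': from fail(9)=8 chase 'b': 8 ⇒ 9;  out={1}∪out(9)={1}
  fail(13) 'bcba': from fail(12)=7 chase 'a': 7→0 ⇒ 1;  out=∅∪out(1)={4}
  fail(19) 'caba': from fail(18)=22 chase 'a': 22→7→0 ⇒ 1;  out=∅∪out(1)={4}
  fail(5) 'acacc': from fail(4)=2 chase 'c': 2→16→0 ⇒ 16;  out=∅∪out(16)=∅
  fail(14) 'bcbaa': from fail(13)=1 chase 'a': 1→0 ⇒ 1;  out=∅∪out(1)={4}
  fail(20) 'cabaa': from fail(19)=1 chase 'a': 1→0 ⇒ 1;  out=∅∪out(1)={4}
  fail(6) 'acaccc': from fail(5)=16 chase 'c': 16→0 ⇒ 16;  out={0}∪out(16)={0}
  fail(15) 'bcbaab': from fail(14)=1 chase 'b': 1 ⇒ 22;  out={3}∪out(22)={3,6}
  fail(21) 'cabaab': from fail(20)=1 chase 'b': 1 ⇒ 22;  out={5}∪out(22)={5,6}

Run:
i=0 'c': node 0→16
i=1 'a': node 16→17  → match P4@[1:1]
i=2 'b': node 17→18  → match P6@[1:2]
i=3 'a': node 18→19  → match P4@[3:3]
i=4 'a': node 19→20  → match P4@[4:4]
i=5 'b': node 20→21  → match P5@[0:5],P6@[4:5]
i=6 'a': node 21→1 (via fail)  → match P4@[6:6]
i=7 'c': node 1→2  → match P2@[6:7]
i=8 'c': node 2→16 (via fail)
i=9 'b': node 16→7 (via fail)
i=10 'c': node 7→11
i=11 'a': node 11→17 (via fail)  → match P4@[11:11]
i=12 'b': node 17→18  → match P6@[11:12]
i=13 'a': node 18→19  → match P4@[13:13]
i=14 'b': node 19→22 (via fail)  → match P6@[13:14]
i=15 'a': node 22→1 (via fail)  → match P4@[15:15]
i=16 'c': node 1→2  → match P2@[15:16]
i=17 'a': node 2→3  → match P4@[17:17]
i=18 'c': node 3→4  → match P2@[17:18]
i=19 'c': node 4→5
i=20 'c': node 5→6  → match P0@[15:20]
i=21 'c': node 6→16 (via fail)
i=22 'a': node 16→17  → match P4@[22:22]
i=23 'b': node 17→18  → match P6@[22:23]
i=24 'a': node 18→19  → match P4@[24:24]
i=25 'a': node 19→20  → match P4@[25:25]
i=26 'b': node 20→21  → match P5@[21:26],P6@[25:26]
i=27 'b': node 21→8 (via fail)
i=28 'a': node 8→1 (via fail)  → match P4@[28:28]
i=29 'b': node 1→22  → match P6@[28:29]
i=30 'b': node 22→8 (via fail)
i=31 'a': node 8→1 (via fail)  → match P4@[31:31]
i=32 'c': node 1→2  → match P2@[31:32]
i=33 'a': node 2→3  → match P4@[33:33]
i=34 'c': node 3→4  → match P2@[33:34]
i=35 'a': node 4→3 (via fail)  → match P4@[35:35]
i=36 'c': node 3→4  → match P2@[35:36]
i=37 'c': node 4→5
i=38 'c': node 5→6  → match P0@[33:38]
i=39 'a': node 6→17 (via fail)  → match P4@[39:39]
i=40 'c': node 17→2 (via fail)  → match P2@[39:40]

Result: [[1,4],[2,6],[3,4],[4,4],[5,5],[5,6],[6,4],[7,2],[11,4],[12,6],[13,4],[14,6],[15,4],[16,2],[17,4],[18,2],[20,0],[22,4],[23,6],[24,4],[25,4],[26,5],[26,6],[28,4],[29,6],[31,4],[32,2],[33,4],[34,2],[35,4],[36,2],[38,0],[39,4],[40,2]]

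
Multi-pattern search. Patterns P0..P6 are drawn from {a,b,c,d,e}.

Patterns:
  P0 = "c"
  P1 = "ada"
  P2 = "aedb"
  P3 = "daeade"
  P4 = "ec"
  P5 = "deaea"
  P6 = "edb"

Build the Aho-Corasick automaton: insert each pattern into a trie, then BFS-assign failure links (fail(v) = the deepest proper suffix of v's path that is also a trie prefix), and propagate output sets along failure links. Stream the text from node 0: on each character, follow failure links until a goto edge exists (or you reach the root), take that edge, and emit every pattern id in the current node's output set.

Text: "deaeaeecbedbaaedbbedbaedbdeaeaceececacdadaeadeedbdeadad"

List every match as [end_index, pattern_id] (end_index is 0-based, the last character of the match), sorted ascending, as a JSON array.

Build:
Trie (insert patterns):
  0='ε' goto a→2 c→1 d→8 e→14
  1='c' goto ·  [P0 ends]
  2='a' goto d→3 e→5
  3='ad' goto a→4
  4='ada' goto ·  [P1 ends]
  5='ae' goto d→6
  6='aed' goto b→7
  7='aedb' goto ·  [P2 ends]
  8='d' goto a→9 e→16
  9='da' goto e→10
  10='dae' goto a→11
  11='daea' goto d→12
  12='daead' goto e→13
  13='daeade' goto ·  [P3 ends]
  14='e' goto c→15 d→20
  15='ec' goto ·  [P4 ends]
  16='de' goto a→17
  17='dea' goto e→18
  18='deae' goto a→19
  19='deaea' goto ·  [P5 ends]
  20='ed' goto b→21
  21='edb' goto ·  [P6 ends]

BFS fail/out derivation:
  fail(1) 'c': from fail(0)=0 chase 'c': 0 ⇒ 0;  out={0}∪out(0)={0}
  fail(2) 'a': from fail(0)=0 chase 'a': 0 ⇒ 0;  out=∅∪out(0)=∅
  fail(8) 'd': from fail(0)=0 chase 'd': 0 ⇒ 0;  out=∅∪out(0)=∅
  fail(14) 'e': from fail(0)=0 chase 'e': 0 ⇒ 0;  out=∅∪out(0)=∅
  fail(3) 'ad': from fail(2)=0 chase 'd': 0 ⇒ 8;  out=∅∪out(8)=∅
  fail(5) 'ae': from fail(2)=0 chase 'e': 0 ⇒ 14;  out=∅∪out(14)=∅
  fail(9) 'da': from fail(8)=0 chase 'a': 0 ⇒ 2;  out=∅∪out(2)=∅
  fail(15) 'ec': from fail(14)=0 chase 'c': 0 ⇒ 1;  out={4}∪out(1)={0,4}
  fail(16) 'de': from fail(8)=0 chase 'e': 0 ⇒ 14;  out=∅∪out(14)=∅
  fail(20) 'ed': from fail(14)=0 chase 'd': 0 ⇒ 8;  out=∅∪out(8)=∅
  fail(4) 'ada': from fail(3)=8 chase 'a': 8 ⇒ 9;  out={1}∪out(9)={1}
  fail(6) 'aed': from fail(5)=14 chase 'd': 14 ⇒ 20;  out=∅∪out(20)=∅
  fail(10) 'dae': from fail(9)=2 chase 'e': 2 ⇒ 5;  out=∅∪out(5)=∅
  fail(17) 'dea': from fail(16)=14 chase 'a': 14→0 ⇒ 2;  out=∅∪out(2)=∅
  fail(21) 'edb': from fail(20)=8 chase 'b': 8→0 ⇒ 0;  out={6}∪out(0)={6}
  fail(7) 'aedb': from fail(6)=20 chase 'b': 20 ⇒ 21;  out={2}∪out(21)={2,6}
  fail(11) 'daea': from fail(10)=5 chase 'a': 5→14→0 ⇒ 2;  out=∅∪out(2)=∅
  fail(18) 'deae': from fail(17)=2 chase 'e': 2 ⇒ 5;  out=∅∪out(5)=∅
  fail(12) 'daead': from fail(11)=2 chase 'd': 2 ⇒ 3;  out=∅∪out(3)=∅
  fail(19) 'deaea': from fail(18)=5 chase 'a': 5→14→0 ⇒ 2;  out={5}∪out(2)={5}
  fail(13) 'daeade': from fail(12)=3 chase 'e': 3→8 ⇒ 16;  out={3}∪out(16)={3}

Run:
i=0 'd': node 0→8
i=1 'e': node 8→16
i=2 'a': node 16→17
i=3 'e': node 17→18
i=4 'a': node 18→19  → match P5@[0:4]
i=5 'e': node 19→5 ·f
i=6 'e': node 5→14 ·f
i=7 'c': node 14→15  → match P0@[7:7],P4@[6:7]
i=8 'b': node 15→0 ·f
i=9 'e': node 0→14
i=10 'd': node 14→20
i=11 'b': node 20→21  → match P6@[9:11]
i=12 'a': node 21→2 ·f
i=13 'a': node 2→2 ·f
i=14 'e': node 2→5
i=15 'd': node 5→6
i=16 'b': node 6→7  → match P2@[13:16],P6@[14:16]
i=17 'b': node 7→0 ·f
i=18 'e': node 0→14
i=19 'd': node 14→20
i=20 'b': node 20→21  → match P6@[18:20]
i=21 'a': node 21→2 ·f
i=22 'e': node 2→5
i=23 'd': node 5→6
i=24 'b': node 6→7  → match P2@[21:24],P6@[22:24]
i=25 'd': node 7→8 ·f
i=26 'e': node 8→16
i=27 'a': node 16→17
i=28 'e': node 17→18
i=29 'a': node 18→19  → match P5@[25:29]
i=30 'c': node 19→1 ·f  → match P0@[30:30]
i=31 'e': node 1→14 ·f
i=32 'e': node 14→14 ·f
i=33 'c': node 14→15  → match P0@[33:33],P4@[32:33]
i=34 'e': node 15→14 ·f
i=35 'c': node 14→15  → match P0@[35:35],P4@[34:35]
i=36 'a': node 15→2 ·f
i=37 'c': node 2→1 ·f  → match P0@[37:37]
i=38 'd': node 1→8 ·f
i=39 'a': node 8→9
i=40 'd': node 9→3 ·f
i=41 'a': node 3→4  → match P1@[39:41]
i=42 'e': node 4→10 ·f
i=43 'a': node 10→11
i=44 'd': node 11→12
i=45 'e': node 12→13  → match P3@[40:45]
i=46 'e': node 13→14 ·f
i=47 'd': node 14→20
i=48 'b': node 20→21  → match P6@[46:48]
i=49 'd': node 21→8 ·f
i=50 'e': node 8→16
i=51 'a': node 16→17
i=52 'd': node 17→3 ·f
i=53 'a': node 3→4  → match P1@[51:53]
i=54 'd': node 4→3 ·f

Result: [[4,5],[7,0],[7,4],[11,6],[16,2],[16,6],[20,6],[24,2],[24,6],[29,5],[30,0],[33,0],[33,4],[35,0],[35,4],[37,0],[41,1],[45,3],[48,6],[53,1]]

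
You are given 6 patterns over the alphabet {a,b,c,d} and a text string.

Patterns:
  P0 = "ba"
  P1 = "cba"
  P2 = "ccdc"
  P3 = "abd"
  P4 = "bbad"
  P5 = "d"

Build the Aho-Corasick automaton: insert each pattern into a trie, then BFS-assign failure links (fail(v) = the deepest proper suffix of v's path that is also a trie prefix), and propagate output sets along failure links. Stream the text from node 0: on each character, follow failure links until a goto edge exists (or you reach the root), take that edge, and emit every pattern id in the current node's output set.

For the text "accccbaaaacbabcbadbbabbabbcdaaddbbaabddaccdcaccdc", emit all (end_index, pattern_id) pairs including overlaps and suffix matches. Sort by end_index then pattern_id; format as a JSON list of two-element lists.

Build automaton:
Trie nodes:
  0='ε' goto a→9 b→1 c→3 d→15
  1='b' goto a→2 b→12
  2='ba' goto ·  [P0 ends]
  3='c' goto b→4 c→6
  4='cb' goto a→5
  5='cba' goto ·  [P1 ends]
  6='cc' goto d→7
  7='ccd' goto c→8
  8='ccdc' goto ·  [P2 ends]
  9='a' goto b→10
  10='ab' goto d→11
  11='abd' goto ·  [P3 ends]
  12='bb' goto a→13
  13='bba' goto d→14
  14='bbad' goto ·  [P4 ends]
  15='d' goto ·  [P5 ends]

Failure links (BFS by depth):
  fail(1) 'b': from fail(0)=0 chase 'b': 0 ⇒ 0;  out=∅∪out(0)=∅
  fail(3) 'c': from fail(0)=0 chase 'c': 0 ⇒ 0;  out=∅∪out(0)=∅
  fail(9) 'a': from fail(0)=0 chase 'a': 0 ⇒ 0;  out=∅∪out(0)=∅
  fail(15) 'd': from fail(0)=0 chase 'd': 0 ⇒ 0;  out={5}∪out(0)={5}
  fail(2) 'ba': from fail(1)=0 chase 'a': 0 ⇒ 9;  out={0}∪out(9)={0}
  fail(4) 'cb': from fail(3)=0 chase 'b': 0 ⇒ 1;  out=∅∪out(1)=∅
  fail(6) 'cc': from fail(3)=0 chase 'c': 0 ⇒ 3;  out=∅∪out(3)=∅
  fail(10) 'ab': from fail(9)=0 chase 'b': 0 ⇒ 1;  out=∅∪out(1)=∅
  fail(12) 'bb': from fail(1)=0 chase 'b': 0 ⇒ 1;  out=∅∪out(1)=∅
  fail(5) 'cba': from fail(4)=1 chase 'a': 1 ⇒ 2;  out={1}∪out(2)={0,1}
  fail(7) 'ccd': from fail(6)=3 chase 'd': 3→0 ⇒ 15;  out=∅∪out(15)={5}
  fail(11) 'abd': from fail(10)=1 chase 'd': 1→0 ⇒ 15;  out={3}∪out(15)={3,5}
  fail(13) 'bba': from fail(12)=1 chase 'a': 1 ⇒ 2;  out=∅∪out(2)={0}
  fail(8) 'ccdc': from fail(7)=15 chase 'c': 15→0 ⇒ 3;  out={2}∪out(3)={2}
  fail(14) 'bbad': from fail(13)=2 chase 'd': 2→9→0 ⇒ 15;  out={4}∪out(15)={4,5}

Run:
[0] read 'a'  n0⇒n9
[1] read 'c'  n9⇒n3 (fail-walked)
[2] read 'c'  n3⇒n6
[3] read 'c'  n6⇒n6 (fail-walked)
[4] read 'c'  n6⇒n6 (fail-walked)
[5] read 'b'  n6⇒n4 (fail-walked)
[6] read 'a'  n4⇒n5  → match P0@[5:6],P1@[4:6]
[7] read 'a'  n5⇒n9 (fail-walked)
[8] read 'a'  n9⇒n9 (fail-walked)
[9] read 'a'  n9⇒n9 (fail-walked)
[10] read 'c'  n9⇒n3 (fail-walked)
[11] read 'b'  n3⇒n4
[12] read 'a'  n4⇒n5  → match P0@[11:12],P1@[10:12]
[13] read 'b'  n5⇒n10 (fail-walked)
[14] read 'c'  n10⇒n3 (fail-walked)
[15] read 'b'  n3⇒n4
[16] read 'a'  n4⇒n5  → match P0@[15:16],P1@[14:16]
[17] read 'd'  n5⇒n15 (fail-walked)  → match P5@[17:17]
[18] read 'b'  n15⇒n1 (fail-walked)
[19] read 'b'  n1⇒n12
[20] read 'a'  n12⇒n13  → match P0@[19:20]
[21] read 'b'  n13⇒n10 (fail-walked)
[22] read 'b'  n10⇒n12 (fail-walked)
[23] read 'a'  n12⇒n13  → match P0@[22:23]
[24] read 'b'  n13⇒n10 (fail-walked)
[25] read 'b'  n10⇒n12 (fail-walked)
[26] read 'c'  n12⇒n3 (fail-walked)
[27] read 'd'  n3⇒n15 (fail-walked)  → match P5@[27:27]
[28] read 'a'  n15⇒n9 (fail-walked)
[29] read 'a'  n9⇒n9 (fail-walked)
[30] read 'd'  n9⇒n15 (fail-walked)  → match P5@[30:30]
[31] read 'd'  n15⇒n15 (fail-walked)  → match P5@[31:31]
[32] read 'b'  n15⇒n1 (fail-walked)
[33] read 'b'  n1⇒n12
[34] read 'a'  n12⇒n13  → match P0@[33:34]
[35] read 'a'  n13⇒n9 (fail-walked)
[36] read 'b'  n9⇒n10
[37] read 'd'  n10⇒n11  → match P3@[35:37],P5@[37:37]
[38] read 'd'  n11⇒n15 (fail-walked)  → match P5@[38:38]
[39] read 'a'  n15⇒n9 (fail-walked)
[40] read 'c'  n9⇒n3 (fail-walked)
[41] read 'c'  n3⇒n6
[42] read 'd'  n6⇒n7  → match P5@[42:42]
[43] read 'c'  n7⇒n8  → match P2@[40:43]
[44] read 'a'  n8⇒n9 (fail-walked)
[45] read 'c'  n9⇒n3 (fail-walked)
[46] read 'c'  n3⇒n6
[47] read 'd'  n6⇒n7  → match P5@[47:47]
[48] read 'c'  n7⇒n8  → match P2@[45:48]

Result: [[6,0],[6,1],[12,0],[12,1],[16,0],[16,1],[17,5],[20,0],[23,0],[27,5],[30,5],[31,5],[34,0],[37,3],[37,5],[38,5],[42,5],[43,2],[47,5],[48,2]]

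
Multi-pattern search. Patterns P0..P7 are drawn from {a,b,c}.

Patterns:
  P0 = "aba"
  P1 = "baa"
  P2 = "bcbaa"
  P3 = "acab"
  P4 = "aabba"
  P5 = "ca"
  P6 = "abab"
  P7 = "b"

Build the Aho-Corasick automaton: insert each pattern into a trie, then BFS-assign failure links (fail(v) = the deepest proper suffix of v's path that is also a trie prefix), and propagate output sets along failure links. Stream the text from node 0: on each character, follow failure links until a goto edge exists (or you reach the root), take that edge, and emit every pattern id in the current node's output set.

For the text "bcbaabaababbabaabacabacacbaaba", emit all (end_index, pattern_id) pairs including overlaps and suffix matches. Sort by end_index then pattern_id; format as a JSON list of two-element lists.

Build:
Trie nodes:
  n0 'ε': a→1 b→4 c→18
  n1 'a': a→14 b→2 c→11
  n2 'ab': a→3
  n3 'aba': b→20  [P0 ends]
  n4 'b': a→5 c→7  [P7 ends]
  n5 'ba': a→6
  n6 'baa': ·  [P1 ends]
  n7 'bc': b→8
  n8 'bcb': a→9
  n9 'bcba': a→10
  n10 'bcbaa': ·  [P2 ends]
  n11 'ac': a→12
  n12 'aca': b→13
  n13 'acab': ·  [P3 ends]
  n14 'aa': b→15
  n15 'aab': b→16
  n16 'aabb': a→17
  n17 'aabba': ·  [P4 ends]
  n18 'c': a→19
  n19 'ca': ·  [P5 ends]
  n20 'abab': ·  [P6 ends]

BFS fail/out derivation:
  fail(1) 'a': from fail(0)=0 chase 'a': 0 ⇒ 0;  out=∅∪out(0)=∅
  fail(4) 'b': from fail(0)=0 chase 'b': 0 ⇒ 0;  out={7}∪out(0)={7}
  fail(18) 'c': from fail(0)=0 chase 'c': 0 ⇒ 0;  out=∅∪out(0)=∅
  fail(2) 'ab': from fail(1)=0 chase 'b': 0 ⇒ 4;  out=∅∪out(4)={7}
  fail(5) 'ba': from fail(4)=0 chase 'a': 0 ⇒ 1;  out=∅∪out(1)=∅
  fail(7) 'bc': from fail(4)=0 chase 'c': 0 ⇒ 18;  out=∅∪out(18)=∅
  fail(11) 'ac': from fail(1)=0 chase 'c': 0 ⇒ 18;  out=∅∪out(18)=∅
  fail(14) 'aa': from fail(1)=0 chase 'a': 0 ⇒ 1;  out=∅∪out(1)=∅
  fail(19) 'ca': from fail(18)=0 chase 'a': 0 ⇒ 1;  out={5}∪out(1)={5}
  fail(3) 'aba': from fail(2)=4 chase 'a': 4 ⇒ 5;  out={0}∪out(5)={0}
  fail(6) 'baa': from fail(5)=1 chase 'a': 1 ⇒ 14;  out={1}∪out(14)={1}
  fail(8) 'bcb': from fail(7)=18 chase 'b': 18→0 ⇒ 4;  out=∅∪out(4)={7}
  fail(12) 'aca': from fail(11)=18 chase 'a': 18 ⇒ 19;  out=∅∪out(19)={5}
  fail(15) 'aab': from fail(14)=1 chase 'b': 1 ⇒ 2;  out=∅∪out(2)={7}
  fail(9) 'bcba': from fail(8)=4 chase 'a': 4 ⇒ 5;  out=∅∪out(5)=∅
  fail(13) 'acab': from fail(12)=19 chase 'b': 19→1 ⇒ 2;  out={3}∪out(2)={3,7}
  fail(16) 'aabb': from fail(15)=2 chase 'b': 2→4→0 ⇒ 4;  out=∅∪out(4)={7}
  fail(20) 'abab': from fail(3)=5 chase 'b': 5→1 ⇒ 2;  out={6}∪out(2)={6,7}
  fail(10) 'bcbaa': from fail(9)=5 chase 'a': 5 ⇒ 6;  out={2}∪out(6)={1,2}
  fail(17) 'aabba': from fail(16)=4 chase 'a': 4 ⇒ 5;  out={4}∪out(5)={4}

Scan:
i=0 'b': node 0→4  emit P7@[0:0]
i=1 'c': node 4→7
i=2 'b': node 7→8  emit P7@[2:2]
i=3 'a': node 8→9
i=4 'a': node 9→10  emit P1@[2:4],P2@[0:4]
i=5 'b': node 10→15 ·f  emit P7@[5:5]
i=6 'a': node 15→3 ·f  emit P0@[4:6]
i=7 'a': node 3→6 ·f  emit P1@[5:7]
i=8 'b': node 6→15 ·f  emit P7@[8:8]
i=9 'a': node 15→3 ·f  emit P0@[7:9]
i=10 'b': node 3→20  emit P6@[7:10],P7@[10:10]
i=11 'b': node 20→4 ·f  emit P7@[11:11]
i=12 'a': node 4→5
i=13 'b': node 5→2 ·f  emit P7@[13:13]
i=14 'a': node 2→3  emit P0@[12:14]
i=15 'a': node 3→6 ·f  emit P1@[13:15]
i=16 'b': node 6→15 ·f  emit P7@[16:16]
i=17 'a': node 15→3 ·f  emit P0@[15:17]
i=18 'c': node 3→11 ·f
i=19 'a': node 11→12  emit P5@[18:19]
i=20 'b': node 12→13  emit P3@[17:20],P7@[20:20]
i=21 'a': node 13→3 ·f  emit P0@[19:21]
i=22 'c': node 3→11 ·f
i=23 'a': node 11→12  emit P5@[22:23]
i=24 'c': node 12→11 ·f
i=25 'b': node 11→4 ·f  emit P7@[25:25]
i=26 'a': node 4→5
i=27 'a': node 5→6  emit P1@[25:27]
i=28 'b': node 6→15 ·f  emit P7@[28:28]
i=29 'a': node 15→3 ·f  emit P0@[27:29]

Matches: [[0,7],[2,7],[4,1],[4,2],[5,7],[6,0],[7,1],[8,7],[9,0],[10,6],[10,7],[11,7],[13,7],[14,0],[15,1],[16,7],[17,0],[19,5],[20,3],[20,7],[21,0],[23,5],[25,7],[27,1],[28,7],[29,0]]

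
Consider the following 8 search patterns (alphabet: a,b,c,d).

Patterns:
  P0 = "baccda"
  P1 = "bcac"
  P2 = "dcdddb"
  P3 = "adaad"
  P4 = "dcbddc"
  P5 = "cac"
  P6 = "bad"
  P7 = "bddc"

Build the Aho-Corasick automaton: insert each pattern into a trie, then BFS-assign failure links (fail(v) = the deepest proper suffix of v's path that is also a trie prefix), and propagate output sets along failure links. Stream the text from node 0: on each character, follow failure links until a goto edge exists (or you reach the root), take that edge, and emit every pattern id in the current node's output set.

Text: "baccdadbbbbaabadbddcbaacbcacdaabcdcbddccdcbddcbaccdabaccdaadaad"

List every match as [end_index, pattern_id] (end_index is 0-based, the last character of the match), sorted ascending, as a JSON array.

Build:
Trie (insert patterns):
  n0 'ε': a→16 b→1 c→25 d→10
  n1 'b': a→2 c→7 d→29
  n2 'ba': c→3 d→28
  n3 'bac': c→4
  n4 'bacc': d→5
  n5 'baccd': a→6
  n6 'baccda': ·  ←P0
  n7 'bc': a→8
  n8 'bca': c→9
  n9 'bcac': ·  ←P1
  n10 'd': c→11
  n11 'dc': b→21 d→12
  n12 'dcd': d→13
  n13 'dcdd': d→14
  n14 'dcddd': b→15
  n15 'dcdddb': ·  ←P2
  n16 'a': d→17
  n17 'ad': a→18
  n18 'ada': a→19
  n19 'adaa': d→20
  n20 'adaad': ·  ←P3
  n21 'dcb': d→22
  n22 'dcbd': d→23
  n23 'dcbdd': c→24
  n24 'dcbddc': ·  ←P4
  n25 'c': a→26
  n26 'ca': c→27
  n27 'cac': ·  ←P5
  n28 'bad': ·  ←P6
  n29 'bd': d→30
  n30 'bdd': c→31
  n31 'bddc': ·  ←P7

BFS fail/out derivation:
  fail(1) 'b': from fail(0)=0 chase 'b': 0 ⇒ 0;  out=∅∪out(0)=∅
  fail(10) 'd': from fail(0)=0 chase 'd': 0 ⇒ 0;  out=∅∪out(0)=∅
  fail(16) 'a': from fail(0)=0 chase 'a': 0 ⇒ 0;  out=∅∪out(0)=∅
  fail(25) 'c': from fail(0)=0 chase 'c': 0 ⇒ 0;  out=∅∪out(0)=∅
  fail(2) 'ba': from fail(1)=0 chase 'a': 0 ⇒ 16;  out=∅∪out(16)=∅
  fail(7) 'bc': from fail(1)=0 chase 'c': 0 ⇒ 25;  out=∅∪out(25)=∅
  fail(11) 'dc': from fail(10)=0 chase 'c': 0 ⇒ 25;  out=∅∪out(25)=∅
  fail(17) 'ad': from fail(16)=0 chase 'd': 0 ⇒ 10;  out=∅∪out(10)=∅
  fail(26) 'ca': from fail(25)=0 chase 'a': 0 ⇒ 16;  out=∅∪out(16)=∅
  fail(29) 'bd': from fail(1)=0 chase 'd': 0 ⇒ 10;  out=∅∪out(10)=∅
  fail(3) 'bac': from fail(2)=16 chase 'c': 16→0 ⇒ 25;  out=∅∪out(25)=∅
  fail(8) 'bca': from fail(7)=25 chase 'a': 25 ⇒ 26;  out=∅∪out(26)=∅
  fail(12) 'dcd': from fail(11)=25 chase 'd': 25→0 ⇒ 10;  out=∅∪out(10)=∅
  fail(18) 'ada': from fail(17)=10 chase 'a': 10→0 ⇒ 16;  out=∅∪out(16)=∅
  fail(21) 'dcb': from fail(11)=25 chase 'b': 25→0 ⇒ 1;  out=∅∪out(1)=∅
  fail(27) 'cac': from fail(26)=16 chase 'c': 16→0 ⇒ 25;  out={5}∪out(25)={5}
  fail(28) 'bad': from fail(2)=16 chase 'd': 16 ⇒ 17;  out={6}∪out(17)={6}
  fail(30) 'bdd': from fail(29)=10 chase 'd': 10→0 ⇒ 10;  out=∅∪out(10)=∅
  fail(4) 'bacc': from fail(3)=25 chase 'c': 25→0 ⇒ 25;  out=∅∪out(25)=∅
  fail(9) 'bcac': from fail(8)=26 chase 'c': 26 ⇒ 27;  out={1}∪out(27)={1,5}
  fail(13) 'dcdd': from fail(12)=10 chase 'd': 10→0 ⇒ 10;  out=∅∪out(10)=∅
  fail(19) 'adaa': from fail(18)=16 chase 'a': 16→0 ⇒ 16;  out=∅∪out(16)=∅
  fail(22) 'dcbd': from fail(21)=1 chase 'd': 1 ⇒ 29;  out=∅∪out(29)=∅
  fail(31) 'bddc': from fail(30)=10 chase 'c': 10 ⇒ 11;  out={7}∪out(11)={7}
  fail(5) 'baccd': from fail(4)=25 chase 'd': 25→0 ⇒ 10;  out=∅∪out(10)=∅
  fail(14) 'dcddd': from fail(13)=10 chase 'd': 10→0 ⇒ 10;  out=∅∪out(10)=∅
  fail(20) 'adaad': from fail(19)=16 chase 'd': 16 ⇒ 17;  out={3}∪out(17)={3}
  fail(23) 'dcbdd': from fail(22)=29 chase 'd': 29 ⇒ 30;  out=∅∪out(30)=∅
  fail(6) 'baccda': from fail(5)=10 chase 'a': 10→0 ⇒ 16;  out={0}∪out(16)={0}
  fail(15) 'dcdddb': from fail(14)=10 chase 'b': 10→0 ⇒ 1;  out={2}∪out(1)={2}
  fail(24) 'dcbddc': from fail(23)=30 chase 'c': 30 ⇒ 31;  out={4}∪out(31)={4,7}

Scan:
pos 0 'b': at 1
pos 1 'a': at 2
pos 2 'c': at 3
pos 3 'c': at 4
pos 4 'd': at 5
pos 5 'a': at 6  → match P0@[0:5]
pos 6 'd': at 17 ·f
pos 7 'b': at 1 ·f
pos 8 'b': at 1 ·f
pos 9 'b': at 1 ·f
pos 10 'b': at 1 ·f
pos 11 'a': at 2
pos 12 'a': at 16 ·f
pos 13 'b': at 1 ·f
pos 14 'a': at 2
pos 15 'd': at 28  → match P6@[13:15]
pos 16 'b': at 1 ·f
pos 17 'd': at 29
pos 18 'd': at 30
pos 19 'c': at 31  → match P7@[16:19]
pos 20 'b': at 21 ·f
pos 21 'a': at 2 ·f
pos 22 'a': at 16 ·f
pos 23 'c': at 25 ·f
pos 24 'b': at 1 ·f
pos 25 'c': at 7
pos 26 'a': at 8
pos 27 'c': at 9  → match P1@[24:27],P5@[25:27]
pos 28 'd': at 10 ·f
pos 29 'a': at 16 ·f
pos 30 'a': at 16 ·f
pos 31 'b': at 1 ·f
pos 32 'c': at 7
pos 33 'd': at 10 ·f
pos 34 'c': at 11
pos 35 'b': at 21
pos 36 'd': at 22
pos 37 'd': at 23
pos 38 'c': at 24  → match P4@[33:38],P7@[35:38]
pos 39 'c': at 25 ·f
pos 40 'd': at 10 ·f
pos 41 'c': at 11
pos 42 'b': at 21
pos 43 'd': at 22
pos 44 'd': at 23
pos 45 'c': at 24  → match P4@[40:45],P7@[42:45]
pos 46 'b': at 21 ·f
pos 47 'a': at 2 ·f
pos 48 'c': at 3
pos 49 'c': at 4
pos 50 'd': at 5
pos 51 'a': at 6  → match P0@[46:51]
pos 52 'b': at 1 ·f
pos 53 'a': at 2
pos 54 'c': at 3
pos 55 'c': at 4
pos 56 'd': at 5
pos 57 'a': at 6  → match P0@[52:57]
pos 58 'a': at 16 ·f
pos 59 'd': at 17
pos 60 'a': at 18
pos 61 'a': at 19
pos 62 'd': at 20  → match P3@[58:62]

Result: [[5,0],[15,6],[19,7],[27,1],[27,5],[38,4],[38,7],[45,4],[45,7],[51,0],[57,0],[62,3]]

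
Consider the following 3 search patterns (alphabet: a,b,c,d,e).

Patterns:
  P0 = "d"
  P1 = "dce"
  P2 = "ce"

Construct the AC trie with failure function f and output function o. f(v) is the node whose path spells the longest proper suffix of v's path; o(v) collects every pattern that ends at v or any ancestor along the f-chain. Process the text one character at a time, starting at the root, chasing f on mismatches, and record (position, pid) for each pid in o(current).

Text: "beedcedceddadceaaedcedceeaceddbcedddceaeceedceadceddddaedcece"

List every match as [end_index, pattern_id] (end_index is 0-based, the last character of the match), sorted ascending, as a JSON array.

Build:
Trie (insert patterns):
  n0 'ε': c→4 d→1
  n1 'd': c→2  ←P0
  n2 'dc': e→3
  n3 'dce': ·  ←P1
  n4 'c': e→5
  n5 'ce': ·  ←P2

Failure links (BFS by depth):
  fail(1) 'd': from fail(0)=0 chase 'd': 0 ⇒ 0;  out={0}∪out(0)={0}
  fail(4) 'c': from fail(0)=0 chase 'c': 0 ⇒ 0;  out=∅∪out(0)=∅
  fail(2) 'dc': from fail(1)=0 chase 'c': 0 ⇒ 4;  out=∅∪out(4)=∅
  fail(5) 'ce': from fail(4)=0 chase 'e': 0 ⇒ 0;  out={2}∪out(0)={2}
  fail(3) 'dce': from fail(2)=4 chase 'e': 4 ⇒ 5;  out={1}∪out(5)={1,2}

Run:
[0] read 'b'  n0⇒n0
[1] read 'e'  n0⇒n0
[2] read 'e'  n0⇒n0
[3] read 'd'  n0⇒n1  ** P0@[3:3]
[4] read 'c'  n1⇒n2
[5] read 'e'  n2⇒n3  ** P1@[3:5],P2@[4:5]
[6] read 'd'  n3⇒n1 ·f  ** P0@[6:6]
[7] read 'c'  n1⇒n2
[8] read 'e'  n2⇒n3  ** P1@[6:8],P2@[7:8]
[9] read 'd'  n3⇒n1 ·f  ** P0@[9:9]
[10] read 'd'  n1⇒n1 ·f  ** P0@[10:10]
[11] read 'a'  n1⇒n0 ·f
[12] read 'd'  n0⇒n1  ** P0@[12:12]
[13] read 'c'  n1⇒n2
[14] read 'e'  n2⇒n3  ** P1@[12:14],P2@[13:14]
[15] read 'a'  n3⇒n0 ·f
[16] read 'a'  n0⇒n0
[17] read 'e'  n0⇒n0
[18] read 'd'  n0⇒n1  ** P0@[18:18]
[19] read 'c'  n1⇒n2
[20] read 'e'  n2⇒n3  ** P1@[18:20],P2@[19:20]
[21] read 'd'  n3⇒n1 ·f  ** P0@[21:21]
[22] read 'c'  n1⇒n2
[23] read 'e'  n2⇒n3  ** P1@[21:23],P2@[22:23]
[24] read 'e'  n3⇒n0 ·f
[25] read 'a'  n0⇒n0
[26] read 'c'  n0⇒n4
[27] read 'e'  n4⇒n5  ** P2@[26:27]
[28] read 'd'  n5⇒n1 ·f  ** P0@[28:28]
[29] read 'd'  n1⇒n1 ·f  ** P0@[29:29]
[30] read 'b'  n1⇒n0 ·f
[31] read 'c'  n0⇒n4
[32] read 'e'  n4⇒n5  ** P2@[31:32]
[33] read 'd'  n5⇒n1 ·f  ** P0@[33:33]
[34] read 'd'  n1⇒n1 ·f  ** P0@[34:34]
[35] read 'd'  n1⇒n1 ·f  ** P0@[35:35]
[36] read 'c'  n1⇒n2
[37] read 'e'  n2⇒n3  ** P1@[35:37],P2@[36:37]
[38] read 'a'  n3⇒n0 ·f
[39] read 'e'  n0⇒n0
[40] read 'c'  n0⇒n4
[41] read 'e'  n4⇒n5  ** P2@[40:41]
[42] read 'e'  n5⇒n0 ·f
[43] read 'd'  n0⇒n1  ** P0@[43:43]
[44] read 'c'  n1⇒n2
[45] read 'e'  n2⇒n3  ** P1@[43:45],P2@[44:45]
[46] read 'a'  n3⇒n0 ·f
[47] read 'd'  n0⇒n1  ** P0@[47:47]
[48] read 'c'  n1⇒n2
[49] read 'e'  n2⇒n3  ** P1@[47:49],P2@[48:49]
[50] read 'd'  n3⇒n1 ·f  ** P0@[50:50]
[51] read 'd'  n1⇒n1 ·f  ** P0@[51:51]
[52] read 'd'  n1⇒n1 ·f  ** P0@[52:52]
[53] read 'd'  n1⇒n1 ·f  ** P0@[53:53]
[54] read 'a'  n1⇒n0 ·f
[55] read 'e'  n0⇒n0
[56] read 'd'  n0⇒n1  ** P0@[56:56]
[57] read 'c'  n1⇒n2
[58] read 'e'  n2⇒n3  ** P1@[56:58],P2@[57:58]
[59] read 'c'  n3⇒n4 ·f
[60] read 'e'  n4⇒n5  ** P2@[59:60]

All matches (sorted): [[3,0],[5,1],[5,2],[6,0],[8,1],[8,2],[9,0],[10,0],[12,0],[14,1],[14,2],[18,0],[20,1],[20,2],[21,0],[23,1],[23,2],[27,2],[28,0],[29,0],[32,2],[33,0],[34,0],[35,0],[37,1],[37,2],[41,2],[43,0],[45,1],[45,2],[47,0],[49,1],[49,2],[50,0],[51,0],[52,0],[53,0],[56,0],[58,1],[58,2],[60,2]]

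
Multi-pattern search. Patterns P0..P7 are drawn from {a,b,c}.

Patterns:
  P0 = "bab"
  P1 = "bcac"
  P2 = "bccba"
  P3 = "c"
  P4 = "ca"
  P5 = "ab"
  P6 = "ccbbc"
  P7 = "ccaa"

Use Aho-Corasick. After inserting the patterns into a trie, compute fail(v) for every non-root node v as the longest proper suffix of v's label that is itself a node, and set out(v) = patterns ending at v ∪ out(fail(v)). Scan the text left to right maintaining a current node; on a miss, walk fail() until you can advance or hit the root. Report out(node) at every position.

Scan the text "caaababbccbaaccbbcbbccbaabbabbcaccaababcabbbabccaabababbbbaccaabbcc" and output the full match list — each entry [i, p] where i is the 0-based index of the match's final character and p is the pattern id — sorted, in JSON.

Build:
Trie (insert patterns):
  n0 'ε': a→12 b→1 c→10
  n1 'b': a→2 c→4
  n2 'ba': b→3
  n3 'bab': ·  ←P0
  n4 'bc': a→5 c→7
  n5 'bca': c→6
  n6 'bcac': ·  ←P1
  n7 'bcc': b→8
  n8 'bccb': a→9
  n9 'bccba': ·  ←P2
  n10 'c': a→11 c→14  ←P3
  n11 'ca': ·  ←P4
  n12 'a': b→13
  n13 'ab': ·  ←P5
  n14 'cc': a→18 b→15
  n15 'ccb': b→16
  n16 'ccbb': c→17
  n17 'ccbbc': ·  ←P6
  n18 'cca': a→19
  n19 'ccaa': ·  ←P7

Failure links (BFS by depth):
  fail(1) 'b': from fail(0)=0 chase 'b': 0 ⇒ 0;  out=∅∪out(0)=∅
  fail(10) 'c': from fail(0)=0 chase 'c': 0 ⇒ 0;  out={3}∪out(0)={3}
  fail(12) 'a': from fail(0)=0 chase 'a': 0 ⇒ 0;  out=∅∪out(0)=∅
  fail(2) 'ba': from fail(1)=0 chase 'a': 0 ⇒ 12;  out=∅∪out(12)=∅
  fail(4) 'bc': from fail(1)=0 chase 'c': 0 ⇒ 10;  out=∅∪out(10)={3}
  fail(11) 'ca': from fail(10)=0 chase 'a': 0 ⇒ 12;  out={4}∪out(12)={4}
  fail(13) 'ab': from fail(12)=0 chase 'b': 0 ⇒ 1;  out={5}∪out(1)={5}
  fail(14) 'cc': from fail(10)=0 chase 'c': 0 ⇒ 10;  out=∅∪out(10)={3}
  fail(3) 'bab': from fail(2)=12 chase 'b': 12 ⇒ 13;  out={0}∪out(13)={0,5}
  fail(5) 'bca': from fail(4)=10 chase 'a': 10 ⇒ 11;  out=∅∪out(11)={4}
  fail(7) 'bcc': from fail(4)=10 chase 'c': 10 ⇒ 14;  out=∅∪out(14)={3}
  fail(15) 'ccb': from fail(14)=10 chase 'b': 10→0 ⇒ 1;  out=∅∪out(1)=∅
  fail(18) 'cca': from fail(14)=10 chase 'a': 10 ⇒ 11;  out=∅∪out(11)={4}
  fail(6) 'bcac': from fail(5)=11 chase 'c': 11→12→0 ⇒ 10;  out={1}∪out(10)={1,3}
  fail(8) 'bccb': from fail(7)=14 chase 'b': 14 ⇒ 15;  out=∅∪out(15)=∅
  fail(16) 'ccbb': from fail(15)=1 chase 'b': 1→0 ⇒ 1;  out=∅∪out(1)=∅
  fail(19) 'ccaa': from fail(18)=11 chase 'a': 11→12→0 ⇒ 12;  out={7}∪out(12)={7}
  fail(9) 'bccba': from fail(8)=15 chase 'a': 15→1 ⇒ 2;  out={2}∪out(2)={2}
  fail(17) 'ccbbc': from fail(16)=1 chase 'c': 1 ⇒ 4;  out={6}∪out(4)={3,6}

Scan:
[0] read 'c'  n0⇒n10  emit P3@[0:0]
[1] read 'a'  n10⇒n11  emit P4@[0:1]
[2] read 'a'  n11⇒n12 (via fail)
[3] read 'a'  n12⇒n12 (via fail)
[4] read 'b'  n12⇒n13  emit P5@[3:4]
[5] read 'a'  n13⇒n2 (via fail)
[6] read 'b'  n2⇒n3  emit P0@[4:6],P5@[5:6]
[7] read 'b'  n3⇒n1 (via fail)
[8] read 'c'  n1⇒n4  emit P3@[8:8]
[9] read 'c'  n4⇒n7  emit P3@[9:9]
[10] read 'b'  n7⇒n8
[11] read 'a'  n8⇒n9  emit P2@[7:11]
[12] read 'a'  n9⇒n12 (via fail)
[13] read 'c'  n12⇒n10 (via fail)  emit P3@[13:13]
[14] read 'c'  n10⇒n14  emit P3@[14:14]
[15] read 'b'  n14⇒n15
[16] read 'b'  n15⇒n16
[17] read 'c'  n16⇒n17  emit P3@[17:17],P6@[13:17]
[18] read 'b'  n17⇒n1 (via fail)
[19] read 'b'  n1⇒n1 (via fail)
[20] read 'c'  n1⇒n4  emit P3@[20:20]
[21] read 'c'  n4⇒n7  emit P3@[21:21]
[22] read 'b'  n7⇒n8
[23] read 'a'  n8⇒n9  emit P2@[19:23]
[24] read 'a'  n9⇒n12 (via fail)
[25] read 'b'  n12⇒n13  emit P5@[24:25]
[26] read 'b'  n13⇒n1 (via fail)
[27] read 'a'  n1⇒n2
[28] read 'b'  n2⇒n3  emit P0@[26:28],P5@[27:28]
[29] read 'b'  n3⇒n1 (via fail)
[30] read 'c'  n1⇒n4  emit P3@[30:30]
[31] read 'a'  n4⇒n5  emit P4@[30:31]
[32] read 'c'  n5⇒n6  emit P1@[29:32],P3@[32:32]
[33] read 'c'  n6⇒n14 (via fail)  emit P3@[33:33]
[34] read 'a'  n14⇒n18  emit P4@[33:34]
[35] read 'a'  n18⇒n19  emit P7@[32:35]
[36] read 'b'  n19⇒n13 (via fail)  emit P5@[35:36]
[37] read 'a'  n13⇒n2 (via fail)
[38] read 'b'  n2⇒n3  emit P0@[36:38],P5@[37:38]
[39] read 'c'  n3⇒n4 (via fail)  emit P3@[39:39]
[40] read 'a'  n4⇒n5  emit P4@[39:40]
[41] read 'b'  n5⇒n13 (via fail)  emit P5@[40:41]
[42] read 'b'  n13⇒n1 (via fail)
[43] read 'b'  n1⇒n1 (via fail)
[44] read 'a'  n1⇒n2
[45] read 'b'  n2⇒n3  emit P0@[43:45],P5@[44:45]
[46] read 'c'  n3⇒n4 (via fail)  emit P3@[46:46]
[47] read 'c'  n4⇒n7  emit P3@[47:47]
[48] read 'a'  n7⇒n18 (via fail)  emit P4@[47:48]
[49] read 'a'  n18⇒n19  emit P7@[46:49]
[50] read 'b'  n19⇒n13 (via fail)  emit P5@[49:50]
[51] read 'a'  n13⇒n2 (via fail)
[52] read 'b'  n2⇒n3  emit P0@[50:52],P5@[51:52]
[53] read 'a'  n3⇒n2 (via fail)
[54] read 'b'  n2⇒n3  emit P0@[52:54],P5@[53:54]
[55] read 'b'  n3⇒n1 (via fail)
[56] read 'b'  n1⇒n1 (via fail)
[57] read 'b'  n1⇒n1 (via fail)
[58] read 'a'  n1⇒n2
[59] read 'c'  n2⇒n10 (via fail)  emit P3@[59:59]
[60] read 'c'  n10⇒n14  emit P3@[60:60]
[61] read 'a'  n14⇒n18  emit P4@[60:61]
[62] read 'a'  n18⇒n19  emit P7@[59:62]
[63] read 'b'  n19⇒n13 (via fail)  emit P5@[62:63]
[64] read 'b'  n13⇒n1 (via fail)
[65] read 'c'  n1⇒n4  emit P3@[65:65]
[66] read 'c'  n4⇒n7  emit P3@[66:66]

Result: [[0,3],[1,4],[4,5],[6,0],[6,5],[8,3],[9,3],[11,2],[13,3],[14,3],[17,3],[17,6],[20,3],[21,3],[23,2],[25,5],[28,0],[28,5],[30,3],[31,4],[32,1],[32,3],[33,3],[34,4],[35,7],[36,5],[38,0],[38,5],[39,3],[40,4],[41,5],[45,0],[45,5],[46,3],[47,3],[48,4],[49,7],[50,5],[52,0],[52,5],[54,0],[54,5],[59,3],[60,3],[61,4],[62,7],[63,5],[65,3],[66,3]]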